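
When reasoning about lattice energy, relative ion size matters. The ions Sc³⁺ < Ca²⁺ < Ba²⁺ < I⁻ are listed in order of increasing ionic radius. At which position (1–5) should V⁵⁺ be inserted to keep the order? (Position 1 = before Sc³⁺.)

1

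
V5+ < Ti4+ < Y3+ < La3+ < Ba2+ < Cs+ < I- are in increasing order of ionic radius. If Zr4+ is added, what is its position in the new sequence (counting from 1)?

3

First list Z and electron count for each: V5+ has 18 e⁻ (Z=23), Ti4+ has 18 e⁻ (Z=22), Zr4+ has 36 e⁻ (Z=40), Y3+ has 36 e⁻ (Z=39), La3+ has 54 e⁻ (Z=57), Ba2+ has 54 e⁻ (Z=56), Cs+ has 54 e⁻ (Z=55), I- has 54 e⁻ (Z=53). V5+ < Ti4+ (isoelectronic, higher Z=23 is smaller); Ti4+ < Zr4+ (same group, period 4 vs 5); Zr4+ < Y3+ (both 36 e⁻, Z=40>39); Y3+ < La3+ (same group, 1 shell fewer); La3+ < Ba2+ (isoelectronic, higher Z=57 is smaller); Ba2+ < Cs+ (isoelectronic, higher Z=56 is smaller); Cs+ < I- (both 54 e⁻, Z=55>53).
With Zr4+ included the full order is V5+ < Ti4+ < Zr4+ < Y3+ < La3+ < Ba2+ < Cs+ < I-, so it takes position 3.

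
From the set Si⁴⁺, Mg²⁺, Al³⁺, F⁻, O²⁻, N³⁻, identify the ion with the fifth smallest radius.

All of these have 10 electrons (isoelectronic). With the same electron cloud, the ion with the most protons pulls it in tightest. Nuclear charges: Si⁴⁺ (Z=14), Al³⁺ (Z=13), Mg²⁺ (Z=12), F⁻ (Z=9), O²⁻ (Z=8), N³⁻ (Z=7). Highest Z is smallest.
Full ascending order: Si⁴⁺ < Al³⁺ < Mg²⁺ < F⁻ < O²⁻ < N³⁻. Counting from the smallest, position 5 is O²⁻.

O²⁻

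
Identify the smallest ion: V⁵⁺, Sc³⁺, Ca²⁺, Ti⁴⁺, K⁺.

V⁵⁺

All of these have 18 electrons (isoelectronic). With the same electron cloud, the ion with the most protons pulls it in tightest. Nuclear charges: V⁵⁺ (Z=23), Ti⁴⁺ (Z=22), Sc³⁺ (Z=21), Ca²⁺ (Z=20), K⁺ (Z=19). Highest Z is smallest.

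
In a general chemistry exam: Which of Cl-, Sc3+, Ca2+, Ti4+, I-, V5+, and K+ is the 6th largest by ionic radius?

First list Z and electron count for each: V5+ has 18 e⁻ (Z=23), Ti4+ has 18 e⁻ (Z=22), Sc3+ has 18 e⁻ (Z=21), Ca2+ has 18 e⁻ (Z=20), K+ has 18 e⁻ (Z=19), Cl- has 18 e⁻ (Z=17), I- has 54 e⁻ (Z=53). V5+ < Ti4+ (isoelectronic, higher Z=23 is smaller); Ti4+ < Sc3+ (isoelectronic, higher Z=22 is smaller); Sc3+ < Ca2+ (isoelectronic, higher Z=21 is smaller); Ca2+ < K+ (both 18 e⁻, Z=20>19); K+ < Cl- (both 18 e⁻, Z=19>17); Cl- < I- (same group, 2 shells fewer).
That gives V5+ < Ti4+ < Sc3+ < Ca2+ < K+ < Cl- < I-. From the largest end, number 6 is Ti4+.

Ti4+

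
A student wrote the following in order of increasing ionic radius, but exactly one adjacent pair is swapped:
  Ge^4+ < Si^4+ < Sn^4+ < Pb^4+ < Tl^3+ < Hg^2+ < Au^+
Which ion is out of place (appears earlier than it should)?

The pair Ge^4+, Si^4+ is the wrong way round — same group and charge — period 3 sits above period 4, so Si^4+ is smaller. All other adjacent pairs agree with periodic trends, so Ge^4+ is the misplaced ion.

Ge^4+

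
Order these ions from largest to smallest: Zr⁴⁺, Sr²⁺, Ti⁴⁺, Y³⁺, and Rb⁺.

Tabulating Z and e⁻: Ti⁴⁺: 18 e⁻, Z=22, Zr⁴⁺: 36 e⁻, Z=40, Y³⁺: 36 e⁻, Z=39, Sr²⁺: 36 e⁻, Z=38, Rb⁺: 36 e⁻, Z=37. Ti⁴⁺ < Zr⁴⁺ (same group, 1 shell fewer); Zr⁴⁺ < Y³⁺ (isoelectronic, higher Z=40 is smaller); Y³⁺ < Sr²⁺ (isoelectronic, higher Z=39 is smaller); Sr²⁺ < Rb⁺ (isoelectronic, higher Z=38 is smaller).

Rb⁺ > Sr²⁺ > Y³⁺ > Zr⁴⁺ > Ti⁴⁺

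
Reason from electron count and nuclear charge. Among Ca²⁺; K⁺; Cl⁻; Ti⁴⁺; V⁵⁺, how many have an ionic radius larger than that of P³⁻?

These species are isoelectronic with 18 electrons. The only difference is the number of protons: V⁵⁺ (Z=23), Ti⁴⁺ (Z=22), Ca²⁺ (Z=20), K⁺ (Z=19), Cl⁻ (Z=17), P³⁻ (Z=15). The strongest nuclear pull (V⁵⁺) gives the smallest ion.
Placing each against P³⁻: smaller — V⁵⁺, Ti⁴⁺, Ca²⁺, K⁺, Cl⁻; larger — none. So 0 are larger.

0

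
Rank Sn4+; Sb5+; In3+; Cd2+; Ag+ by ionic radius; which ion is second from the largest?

Cd2+

These species are isoelectronic with 46 electrons. The only difference is the number of protons: Sb5+ (Z=51), Sn4+ (Z=50), In3+ (Z=49), Cd2+ (Z=48), Ag+ (Z=47). The strongest nuclear pull (Sb5+) gives the smallest ion.
So the order is Sb5+ < Sn4+ < In3+ < Cd2+ < Ag+; the 2nd-largest ion is Cd2+.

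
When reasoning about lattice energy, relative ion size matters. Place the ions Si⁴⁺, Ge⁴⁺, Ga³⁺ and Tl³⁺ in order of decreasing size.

Tabulating Z and e⁻: Si⁴⁺: 10 e⁻, Z=14, Ge⁴⁺: 28 e⁻, Z=32, Ga³⁺: 28 e⁻, Z=31, Tl³⁺: 78 e⁻, Z=81. Si⁴⁺ < Ge⁴⁺ (same group, 1 shell fewer); Ge⁴⁺ < Ga³⁺ (isoelectronic, higher Z=32 is smaller); Ga³⁺ < Tl³⁺ (same group, period 4 vs 6).

Tl³⁺ > Ga³⁺ > Ge⁴⁺ > Si⁴⁺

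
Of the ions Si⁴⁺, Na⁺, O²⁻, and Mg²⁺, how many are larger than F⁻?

All of these have 10 electrons (isoelectronic). With the same electron cloud, the ion with the most protons pulls it in tightest. Nuclear charges: Si⁴⁺ (Z=14), Mg²⁺ (Z=12), Na⁺ (Z=11), F⁻ (Z=9), O²⁻ (Z=8). Highest Z is smallest.
Placing each against F⁻: smaller — Si⁴⁺, Mg²⁺, Na⁺; larger — O²⁻. So 1 is larger.

1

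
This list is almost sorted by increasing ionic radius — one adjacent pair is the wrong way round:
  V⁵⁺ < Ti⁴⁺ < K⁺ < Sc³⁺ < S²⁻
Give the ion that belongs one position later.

K⁺

The pair K⁺, Sc³⁺ is the wrong way round — both have 18 electrons but Z(Sc)=21 > Z(K)=19, so Sc³⁺ should be the smaller of the two. All other adjacent pairs agree with periodic trends, so K⁺ is the misplaced ion.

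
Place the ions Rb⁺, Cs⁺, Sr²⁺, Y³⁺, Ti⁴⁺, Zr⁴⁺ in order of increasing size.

Ti⁴⁺ < Zr⁴⁺ < Y³⁺ < Sr²⁺ < Rb⁺ < Cs⁺

Electron counts and nuclear charges: Ti⁴⁺ has 18 e⁻ (Z=22), Zr⁴⁺ has 36 e⁻ (Z=40), Y³⁺ has 36 e⁻ (Z=39), Sr²⁺ has 36 e⁻ (Z=38), Rb⁺ has 36 e⁻ (Z=37), Cs⁺ has 54 e⁻ (Z=55). Ti⁴⁺ < Zr⁴⁺ (same group, 1 shell fewer); Zr⁴⁺ < Y³⁺ (isoelectronic, higher Z=40 is smaller); Y³⁺ < Sr²⁺ (isoelectronic, higher Z=39 is smaller); Sr²⁺ < Rb⁺ (both 36 e⁻, Z=38>37); Rb⁺ < Cs⁺ (same group, period 5 vs 6).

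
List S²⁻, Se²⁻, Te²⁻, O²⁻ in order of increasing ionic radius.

Same group, same charge. Going down the group adds an extra shell of electrons, so the ion gets larger: O²⁻ is highest in the group and smallest.

O²⁻ < S²⁻ < Se²⁻ < Te²⁻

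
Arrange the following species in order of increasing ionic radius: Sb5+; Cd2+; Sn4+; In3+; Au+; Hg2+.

Electron counts and nuclear charges: Sb5+ (Z=51, 46 e⁻), Sn4+ (Z=50, 46 e⁻), In3+ (Z=49, 46 e⁻), Cd2+ (Z=48, 46 e⁻), Hg2+ (Z=80, 78 e⁻), Au+ (Z=79, 78 e⁻). Sb5+ < Sn4+ (both 46 e⁻, Z=51>50); Sn4+ < In3+ (both 46 e⁻, Z=50>49); In3+ < Cd2+ (isoelectronic, higher Z=49 is smaller); Cd2+ < Hg2+ (same group, 1 shell fewer); Hg2+ < Au+ (both 78 e⁻, Z=80>79).

Sb5+ < Sn4+ < In3+ < Cd2+ < Hg2+ < Au+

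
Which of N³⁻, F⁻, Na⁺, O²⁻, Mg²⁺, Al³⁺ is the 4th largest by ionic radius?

Na⁺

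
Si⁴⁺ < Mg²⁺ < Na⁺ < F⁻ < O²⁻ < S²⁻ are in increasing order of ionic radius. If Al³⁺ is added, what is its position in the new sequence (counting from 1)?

2

Electron counts and nuclear charges: Si⁴⁺ (Z=14, 10 e⁻), Al³⁺ (Z=13, 10 e⁻), Mg²⁺ (Z=12, 10 e⁻), Na⁺ (Z=11, 10 e⁻), F⁻ (Z=9, 10 e⁻), O²⁻ (Z=8, 10 e⁻), S²⁻ (Z=16, 18 e⁻). Si⁴⁺ < Al³⁺ (both 10 e⁻, Z=14>13); Al³⁺ < Mg²⁺ (isoelectronic, higher Z=13 is smaller); Mg²⁺ < Na⁺ (both 10 e⁻, Z=12>11); Na⁺ < F⁻ (both 10 e⁻, Z=11>9); F⁻ < O²⁻ (isoelectronic, higher Z=9 is smaller); O²⁻ < S²⁻ (same group, 1 shell fewer).
Putting Al³⁺ in gives Si⁴⁺ < Al³⁺ < Mg²⁺ < Na⁺ < F⁻ < O²⁻ < S²⁻; it lands at slot 2.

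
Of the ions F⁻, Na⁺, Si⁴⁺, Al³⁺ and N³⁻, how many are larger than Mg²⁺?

Isoelectronic series (10 e⁻ each). Size is set by nuclear charge: more protons means a smaller ion. Si⁴⁺ (Z=14), Al³⁺ (Z=13), Mg²⁺ (Z=12), Na⁺ (Z=11), F⁻ (Z=9), N³⁻ (Z=7).
Ordering all of them (including Mg²⁺) by radius gives Si⁴⁺ < Al³⁺ < Mg²⁺ < Na⁺ < F⁻ < N³⁻. So 3 are larger.

3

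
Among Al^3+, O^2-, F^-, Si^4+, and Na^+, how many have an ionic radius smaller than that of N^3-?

These species are isoelectronic with 10 electrons. The only difference is the number of protons: Si^4+ (Z=14), Al^3+ (Z=13), Na^+ (Z=11), F^- (Z=9), O^2- (Z=8), N^3- (Z=7). The strongest nuclear pull (Si^4+) gives the smallest ion.
Overall: Si^4+ < Al^3+ < Na^+ < F^- < O^2- < N^3-. N^3- has 5 below it and 0 above. That's 5.

5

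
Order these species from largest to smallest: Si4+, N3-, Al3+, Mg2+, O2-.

N3- > O2- > Mg2+ > Al3+ > Si4+

Isoelectronic series (10 e⁻ each). Size is set by nuclear charge: more protons means a smaller ion. Si4+ (Z=14), Al3+ (Z=13), Mg2+ (Z=12), O2- (Z=8), N3- (Z=7).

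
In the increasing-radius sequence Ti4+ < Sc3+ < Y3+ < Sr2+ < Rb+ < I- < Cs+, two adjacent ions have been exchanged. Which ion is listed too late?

Cs+

Scanning neighbour by neighbour, only I-/Cs+ violates a trend: they are isoelectronic (54 e⁻) and Cs has more protons than I (55 vs 53), making Cs+ smaller. That makes Cs+ the one sitting a position late relative to where it belongs.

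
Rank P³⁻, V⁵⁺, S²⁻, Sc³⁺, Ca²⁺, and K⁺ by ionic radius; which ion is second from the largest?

Isoelectronic series (18 e⁻ each). Size is set by nuclear charge: more protons means a smaller ion. V⁵⁺ (Z=23), Sc³⁺ (Z=21), Ca²⁺ (Z=20), K⁺ (Z=19), S²⁻ (Z=16), P³⁻ (Z=15).
That gives V⁵⁺ < Sc³⁺ < Ca²⁺ < K⁺ < S²⁻ < P³⁻. From the largest end, number 2 is S²⁻.

S²⁻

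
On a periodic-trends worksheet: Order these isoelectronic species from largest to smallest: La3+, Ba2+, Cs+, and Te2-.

Isoelectronic series (54 e⁻ each). Size is set by nuclear charge: more protons means a smaller ion. La3+ (Z=57), Ba2+ (Z=56), Cs+ (Z=55), Te2- (Z=52).

Te2- > Cs+ > Ba2+ > La3+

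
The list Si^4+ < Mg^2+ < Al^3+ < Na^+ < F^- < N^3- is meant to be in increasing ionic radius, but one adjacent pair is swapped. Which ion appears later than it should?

Al^3+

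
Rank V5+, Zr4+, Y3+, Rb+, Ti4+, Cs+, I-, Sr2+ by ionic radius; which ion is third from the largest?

First list Z and electron count for each: V5+: 18 e⁻, Z=23, Ti4+: 18 e⁻, Z=22, Zr4+: 36 e⁻, Z=40, Y3+: 36 e⁻, Z=39, Sr2+: 36 e⁻, Z=38, Rb+: 36 e⁻, Z=37, Cs+: 54 e⁻, Z=55, I-: 54 e⁻, Z=53. V5+ < Ti4+ (both 18 e⁻, Z=23>22); Ti4+ < Zr4+ (same group, 1 shell fewer); Zr4+ < Y3+ (isoelectronic, higher Z=40 is smaller); Y3+ < Sr2+ (both 36 e⁻, Z=39>38); Sr2+ < Rb+ (isoelectronic, higher Z=38 is smaller); Rb+ < Cs+ (same group, 1 shell fewer); Cs+ < I- (both 54 e⁻, Z=55>53).
That gives V5+ < Ti4+ < Zr4+ < Y3+ < Sr2+ < Rb+ < Cs+ < I-. From the largest end, number 3 is Rb+.

Rb+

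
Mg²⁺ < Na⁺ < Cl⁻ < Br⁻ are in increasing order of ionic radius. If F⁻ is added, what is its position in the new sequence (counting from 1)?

3

First list Z and electron count for each: Mg²⁺ has 10 e⁻ (Z=12), Na⁺ has 10 e⁻ (Z=11), F⁻ has 10 e⁻ (Z=9), Cl⁻ has 18 e⁻ (Z=17), Br⁻ has 36 e⁻ (Z=35). Mg²⁺ < Na⁺ (both 10 e⁻, Z=12>11); Na⁺ < F⁻ (isoelectronic, higher Z=11 is smaller); F⁻ < Cl⁻ (same group, 1 shell fewer); Cl⁻ < Br⁻ (same group, period 3 vs 4).
Merged order: Mg²⁺ < Na⁺ < F⁻ < Cl⁻ < Br⁻ — F⁻ is number 3.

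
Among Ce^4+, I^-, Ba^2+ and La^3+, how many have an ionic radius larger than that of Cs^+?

All of these have 54 electrons (isoelectronic). With the same electron cloud, the ion with the most protons pulls it in tightest. Nuclear charges: Ce^4+ (Z=58), La^3+ (Z=57), Ba^2+ (Z=56), Cs^+ (Z=55), I^- (Z=53). Highest Z is smallest.
Ordering all of them (including Cs^+) by radius gives Ce^4+ < La^3+ < Ba^2+ < Cs^+ < I^-. So 1 is larger.

1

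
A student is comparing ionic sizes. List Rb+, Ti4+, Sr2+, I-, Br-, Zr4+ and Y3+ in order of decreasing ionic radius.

I- > Br- > Rb+ > Sr2+ > Y3+ > Zr4+ > Ti4+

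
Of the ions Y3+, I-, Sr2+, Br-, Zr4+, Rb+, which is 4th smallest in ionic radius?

Rb+

Zr4+ has 36 e⁻ (Z=40), Y3+ has 36 e⁻ (Z=39), Sr2+ has 36 e⁻ (Z=38), Rb+ has 36 e⁻ (Z=37), Br- has 36 e⁻ (Z=35), I- has 54 e⁻ (Z=53). Zr4+ < Y3+ (isoelectronic, higher Z=40 is smaller); Y3+ < Sr2+ (both 36 e⁻, Z=39>38); Sr2+ < Rb+ (both 36 e⁻, Z=38>37); Rb+ < Br- (isoelectronic, higher Z=37 is smaller); Br- < I- (same group, period 4 vs 5).
Ordering: Zr4+ < Y3+ < Sr2+ < Rb+ < Br- < I-. The 4th smallest is Rb+.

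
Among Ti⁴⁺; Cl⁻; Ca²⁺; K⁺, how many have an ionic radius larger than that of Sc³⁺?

3

These species are isoelectronic with 18 electrons. The only difference is the number of protons: Ti⁴⁺ (Z=22), Sc³⁺ (Z=21), Ca²⁺ (Z=20), K⁺ (Z=19), Cl⁻ (Z=17). The strongest nuclear pull (Ti⁴⁺) gives the smallest ion.
Ordering all of them (including Sc³⁺) by radius gives Ti⁴⁺ < Sc³⁺ < Ca²⁺ < K⁺ < Cl⁻. So 3 are larger.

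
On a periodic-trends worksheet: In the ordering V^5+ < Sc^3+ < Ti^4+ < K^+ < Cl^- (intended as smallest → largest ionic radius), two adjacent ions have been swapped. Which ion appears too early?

Check each adjacent pair. Sc^3+ and Ti^4+ are reversed: Ti^4+ and Sc^3+ share 18 electrons; the higher nuclear charge on Ti (Z=22) contracts it more, so Ti^4+ < Sc^3+. No other neighbouring pair contradicts the periodic trends, so Sc^3+ is the ion listed too early.

Sc^3+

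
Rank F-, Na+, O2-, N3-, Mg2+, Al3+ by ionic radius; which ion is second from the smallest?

These species are isoelectronic with 10 electrons. The only difference is the number of protons: Al3+ (Z=13), Mg2+ (Z=12), Na+ (Z=11), F- (Z=9), O2- (Z=8), N3- (Z=7). The strongest nuclear pull (Al3+) gives the smallest ion.
So the order is Al3+ < Mg2+ < Na+ < F- < O2- < N3-; the 2nd-smallest ion is Mg2+.

Mg2+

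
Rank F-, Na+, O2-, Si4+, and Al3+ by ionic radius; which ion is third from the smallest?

Na+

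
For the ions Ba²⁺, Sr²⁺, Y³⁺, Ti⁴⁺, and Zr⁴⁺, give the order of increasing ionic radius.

First list Z and electron count for each: Ti⁴⁺: 18 e⁻, Z=22, Zr⁴⁺: 36 e⁻, Z=40, Y³⁺: 36 e⁻, Z=39, Sr²⁺: 36 e⁻, Z=38, Ba²⁺: 54 e⁻, Z=56. Ti⁴⁺ < Zr⁴⁺ (same group, 1 shell fewer); Zr⁴⁺ < Y³⁺ (isoelectronic, higher Z=40 is smaller); Y³⁺ < Sr²⁺ (both 36 e⁻, Z=39>38); Sr²⁺ < Ba²⁺ (same group, period 5 vs 6).

Ti⁴⁺ < Zr⁴⁺ < Y³⁺ < Sr²⁺ < Ba²⁺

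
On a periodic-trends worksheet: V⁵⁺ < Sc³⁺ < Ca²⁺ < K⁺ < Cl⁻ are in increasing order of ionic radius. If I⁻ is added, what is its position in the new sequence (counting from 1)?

6

Electron counts and nuclear charges: V⁵⁺ (Z=23, 18 e⁻), Sc³⁺ (Z=21, 18 e⁻), Ca²⁺ (Z=20, 18 e⁻), K⁺ (Z=19, 18 e⁻), Cl⁻ (Z=17, 18 e⁻), I⁻ (Z=53, 54 e⁻). V⁵⁺ < Sc³⁺ (both 18 e⁻, Z=23>21); Sc³⁺ < Ca²⁺ (both 18 e⁻, Z=21>20); Ca²⁺ < K⁺ (isoelectronic, higher Z=20 is smaller); K⁺ < Cl⁻ (isoelectronic, higher Z=19 is smaller); Cl⁻ < I⁻ (same group, 2 shells fewer).
With I⁻ included the full order is V⁵⁺ < Sc³⁺ < Ca²⁺ < K⁺ < Cl⁻ < I⁻, so it takes position 6.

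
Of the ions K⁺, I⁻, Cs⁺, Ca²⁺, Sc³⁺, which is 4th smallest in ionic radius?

Cs⁺

Sc³⁺: 18 e⁻, Z=21, Ca²⁺: 18 e⁻, Z=20, K⁺: 18 e⁻, Z=19, Cs⁺: 54 e⁻, Z=55, I⁻: 54 e⁻, Z=53. Sc³⁺ < Ca²⁺ (both 18 e⁻, Z=21>20); Ca²⁺ < K⁺ (isoelectronic, higher Z=20 is smaller); K⁺ < Cs⁺ (same group, 2 shells fewer); Cs⁺ < I⁻ (both 54 e⁻, Z=55>53).
So the order is Sc³⁺ < Ca²⁺ < K⁺ < Cs⁺ < I⁻; the 4th-smallest ion is Cs⁺.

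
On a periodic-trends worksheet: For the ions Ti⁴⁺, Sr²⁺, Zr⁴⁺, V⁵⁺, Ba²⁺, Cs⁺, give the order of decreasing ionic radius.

Cs⁺ > Ba²⁺ > Sr²⁺ > Zr⁴⁺ > Ti⁴⁺ > V⁵⁺

V⁵⁺ has 18 e⁻ (Z=23), Ti⁴⁺ has 18 e⁻ (Z=22), Zr⁴⁺ has 36 e⁻ (Z=40), Sr²⁺ has 36 e⁻ (Z=38), Ba²⁺ has 54 e⁻ (Z=56), Cs⁺ has 54 e⁻ (Z=55). V⁵⁺ < Ti⁴⁺ (isoelectronic, higher Z=23 is smaller); Ti⁴⁺ < Zr⁴⁺ (same group, period 4 vs 5); Zr⁴⁺ < Sr²⁺ (both 36 e⁻, Z=40>38); Sr²⁺ < Ba²⁺ (same group, 1 shell fewer); Ba²⁺ < Cs⁺ (isoelectronic, higher Z=56 is smaller).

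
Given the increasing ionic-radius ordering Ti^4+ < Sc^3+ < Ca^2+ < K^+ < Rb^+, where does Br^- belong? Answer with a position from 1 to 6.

Electron counts and nuclear charges: Ti^4+ has 18 e⁻ (Z=22), Sc^3+ has 18 e⁻ (Z=21), Ca^2+ has 18 e⁻ (Z=20), K^+ has 18 e⁻ (Z=19), Rb^+ has 36 e⁻ (Z=37), Br^- has 36 e⁻ (Z=35). Ti^4+ < Sc^3+ (isoelectronic, higher Z=22 is smaller); Sc^3+ < Ca^2+ (isoelectronic, higher Z=21 is smaller); Ca^2+ < K^+ (both 18 e⁻, Z=20>19); K^+ < Rb^+ (same group, period 4 vs 5); Rb^+ < Br^- (both 36 e⁻, Z=37>35).
The complete sequence is Ti^4+ < Sc^3+ < Ca^2+ < K^+ < Rb^+ < Br^-. Br^- sits at position 6.

6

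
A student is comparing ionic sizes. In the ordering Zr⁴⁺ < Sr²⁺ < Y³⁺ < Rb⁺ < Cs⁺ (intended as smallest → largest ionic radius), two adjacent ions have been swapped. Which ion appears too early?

Check each adjacent pair. Sr²⁺ and Y³⁺ are reversed: they are isoelectronic (36 e⁻) and Y has more protons than Sr (39 vs 38), making Y³⁺ smaller. No other neighbouring pair contradicts the periodic trends, so Sr²⁺ is the ion listed too early.

Sr²⁺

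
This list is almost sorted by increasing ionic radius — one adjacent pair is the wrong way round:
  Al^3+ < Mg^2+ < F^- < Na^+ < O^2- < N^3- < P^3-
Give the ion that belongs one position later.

F^-

Compare adjacent ions: Na^+ and F^- share 10 electrons; the higher nuclear charge on Na (Z=11) contracts it more, so Na^+ < F^- — yet in this increasing list F^- sits before Na^+. Nothing else is reversed, so F^- should move one place to the right.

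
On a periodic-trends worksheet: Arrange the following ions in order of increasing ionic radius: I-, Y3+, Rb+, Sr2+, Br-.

Y3+ < Sr2+ < Rb+ < Br- < I-

Y3+ has 36 e⁻ (Z=39), Sr2+ has 36 e⁻ (Z=38), Rb+ has 36 e⁻ (Z=37), Br- has 36 e⁻ (Z=35), I- has 54 e⁻ (Z=53). Y3+ < Sr2+ (isoelectronic, higher Z=39 is smaller); Sr2+ < Rb+ (both 36 e⁻, Z=38>37); Rb+ < Br- (isoelectronic, higher Z=37 is smaller); Br- < I- (same group, 1 shell fewer).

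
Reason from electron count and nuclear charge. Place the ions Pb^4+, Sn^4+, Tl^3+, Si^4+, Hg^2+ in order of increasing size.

Si^4+ < Sn^4+ < Pb^4+ < Tl^3+ < Hg^2+

Tabulating Z and e⁻: Si^4+: 10 e⁻, Z=14, Sn^4+: 46 e⁻, Z=50, Pb^4+: 78 e⁻, Z=82, Tl^3+: 78 e⁻, Z=81, Hg^2+: 78 e⁻, Z=80. Si^4+ < Sn^4+ (same group, 2 shells fewer); Sn^4+ < Pb^4+ (same group, period 5 vs 6); Pb^4+ < Tl^3+ (both 78 e⁻, Z=82>81); Tl^3+ < Hg^2+ (both 78 e⁻, Z=81>80).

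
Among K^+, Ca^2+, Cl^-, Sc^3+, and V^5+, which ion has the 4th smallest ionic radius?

K^+

These species are isoelectronic with 18 electrons. The only difference is the number of protons: V^5+ (Z=23), Sc^3+ (Z=21), Ca^2+ (Z=20), K^+ (Z=19), Cl^- (Z=17). The strongest nuclear pull (V^5+) gives the smallest ion.
So the order is V^5+ < Sc^3+ < Ca^2+ < K^+ < Cl^-; the 4th-smallest ion is K^+.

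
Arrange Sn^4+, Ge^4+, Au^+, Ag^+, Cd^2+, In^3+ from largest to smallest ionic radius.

Ge^4+: 28 e⁻, Z=32, Sn^4+: 46 e⁻, Z=50, In^3+: 46 e⁻, Z=49, Cd^2+: 46 e⁻, Z=48, Ag^+: 46 e⁻, Z=47, Au^+: 78 e⁻, Z=79. Ge^4+ < Sn^4+ (same group, 1 shell fewer); Sn^4+ < In^3+ (isoelectronic, higher Z=50 is smaller); In^3+ < Cd^2+ (isoelectronic, higher Z=49 is smaller); Cd^2+ < Ag^+ (isoelectronic, higher Z=48 is smaller); Ag^+ < Au^+ (same group, period 5 vs 6).

Au^+ > Ag^+ > Cd^2+ > In^3+ > Sn^4+ > Ge^4+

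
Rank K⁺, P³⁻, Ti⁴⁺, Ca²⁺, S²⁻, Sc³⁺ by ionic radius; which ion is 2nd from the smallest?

Sc³⁺

Isoelectronic series (18 e⁻ each). Size is set by nuclear charge: more protons means a smaller ion. Ti⁴⁺ (Z=22), Sc³⁺ (Z=21), Ca²⁺ (Z=20), K⁺ (Z=19), S²⁻ (Z=16), P³⁻ (Z=15).
That gives Ti⁴⁺ < Sc³⁺ < Ca²⁺ < K⁺ < S²⁻ < P³⁻. From the smallest end, number 2 is Sc³⁺.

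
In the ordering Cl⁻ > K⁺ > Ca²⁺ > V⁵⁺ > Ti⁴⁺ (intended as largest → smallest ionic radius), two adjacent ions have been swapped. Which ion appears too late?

Check each adjacent pair. V⁵⁺ and Ti⁴⁺ are reversed: both have 18 electrons but Z(V)=23 > Z(Ti)=22, so V⁵⁺ should be the smaller of the two. No other neighbouring pair contradicts the periodic trends, so Ti⁴⁺ is the ion listed too late.

Ti⁴⁺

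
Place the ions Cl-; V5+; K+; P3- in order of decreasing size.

These species are isoelectronic with 18 electrons. The only difference is the number of protons: V5+ (Z=23), K+ (Z=19), Cl- (Z=17), P3- (Z=15). The strongest nuclear pull (V5+) gives the smallest ion.

P3- > Cl- > K+ > V5+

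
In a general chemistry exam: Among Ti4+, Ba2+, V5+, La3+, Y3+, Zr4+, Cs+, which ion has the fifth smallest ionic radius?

First list Z and electron count for each: V5+ (Z=23, 18 e⁻), Ti4+ (Z=22, 18 e⁻), Zr4+ (Z=40, 36 e⁻), Y3+ (Z=39, 36 e⁻), La3+ (Z=57, 54 e⁻), Ba2+ (Z=56, 54 e⁻), Cs+ (Z=55, 54 e⁻). V5+ < Ti4+ (isoelectronic, higher Z=23 is smaller); Ti4+ < Zr4+ (same group, 1 shell fewer); Zr4+ < Y3+ (both 36 e⁻, Z=40>39); Y3+ < La3+ (same group, period 5 vs 6); La3+ < Ba2+ (both 54 e⁻, Z=57>56); Ba2+ < Cs+ (both 54 e⁻, Z=56>55).
Full ascending order: V5+ < Ti4+ < Zr4+ < Y3+ < La3+ < Ba2+ < Cs+. Counting from the smallest, position 5 is La3+.

La3+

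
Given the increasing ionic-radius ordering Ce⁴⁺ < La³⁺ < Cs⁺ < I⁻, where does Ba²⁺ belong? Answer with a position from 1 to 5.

3

Each ion has 54 electrons. The ranking follows nuclear charge in reverse — greater Z gives a smaller radius. Ce⁴⁺ (Z=58), La³⁺ (Z=57), Ba²⁺ (Z=56), Cs⁺ (Z=55), I⁻ (Z=53).
Putting Ba²⁺ in gives Ce⁴⁺ < La³⁺ < Ba²⁺ < Cs⁺ < I⁻; it lands at slot 3.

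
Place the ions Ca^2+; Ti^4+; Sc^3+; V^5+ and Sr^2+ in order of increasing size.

V^5+ < Ti^4+ < Sc^3+ < Ca^2+ < Sr^2+

V^5+: 18 e⁻, Z=23, Ti^4+: 18 e⁻, Z=22, Sc^3+: 18 e⁻, Z=21, Ca^2+: 18 e⁻, Z=20, Sr^2+: 36 e⁻, Z=38. V^5+ < Ti^4+ (both 18 e⁻, Z=23>22); Ti^4+ < Sc^3+ (both 18 e⁻, Z=22>21); Sc^3+ < Ca^2+ (isoelectronic, higher Z=21 is smaller); Ca^2+ < Sr^2+ (same group, 1 shell fewer).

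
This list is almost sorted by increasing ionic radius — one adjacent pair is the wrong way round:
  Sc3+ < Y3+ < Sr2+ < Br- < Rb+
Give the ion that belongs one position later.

Scanning neighbour by neighbour, only Br-/Rb+ violates a trend: both have 36 electrons but Z(Rb)=37 > Z(Br)=35, so Rb+ should be the smaller of the two. That makes Br- the one sitting a position early relative to where it belongs.

Br-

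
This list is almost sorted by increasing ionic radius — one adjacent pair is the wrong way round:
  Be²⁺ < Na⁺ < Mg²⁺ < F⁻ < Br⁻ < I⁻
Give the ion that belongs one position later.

Compare adjacent ions: Mg²⁺ and Na⁺ share 10 electrons; the higher nuclear charge on Mg (Z=12) contracts it more, so Mg²⁺ < Na⁺ — yet in this increasing list Na⁺ sits before Mg²⁺. Nothing else is reversed, so Na⁺ should move one place to the right.

Na⁺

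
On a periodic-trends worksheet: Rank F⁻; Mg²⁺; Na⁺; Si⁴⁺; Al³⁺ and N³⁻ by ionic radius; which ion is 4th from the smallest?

Each ion has 10 electrons. The ranking follows nuclear charge in reverse — greater Z gives a smaller radius. Si⁴⁺ (Z=14), Al³⁺ (Z=13), Mg²⁺ (Z=12), Na⁺ (Z=11), F⁻ (Z=9), N³⁻ (Z=7).
So the order is Si⁴⁺ < Al³⁺ < Mg²⁺ < Na⁺ < F⁻ < N³⁻; the 4th-smallest ion is Na⁺.

Na⁺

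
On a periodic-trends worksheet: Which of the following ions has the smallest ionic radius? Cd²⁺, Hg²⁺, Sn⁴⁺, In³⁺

Work out protons and electrons: Sn⁴⁺ has 46 e⁻ (Z=50), In³⁺ has 46 e⁻ (Z=49), Cd²⁺ has 46 e⁻ (Z=48), Hg²⁺ has 78 e⁻ (Z=80). Sn⁴⁺ < In³⁺ (isoelectronic, higher Z=50 is smaller); In³⁺ < Cd²⁺ (isoelectronic, higher Z=49 is smaller); Cd²⁺ < Hg²⁺ (same group, period 5 vs 6).

Sn⁴⁺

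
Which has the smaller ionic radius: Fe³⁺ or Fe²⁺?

Same element, different charge: the more highly charged cation has fewer electrons and a greater effective nuclear charge per electron, making Fe³⁺ the smallest.

Fe³⁺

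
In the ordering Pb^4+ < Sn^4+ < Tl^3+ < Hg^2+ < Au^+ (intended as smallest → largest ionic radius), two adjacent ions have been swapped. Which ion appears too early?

Pb^4+

The pair Pb^4+, Sn^4+ is the wrong way round — both in group 14 with the same charge; Sn^4+ (period 5) has the smaller radius. All other adjacent pairs agree with periodic trends, so Pb^4+ is the misplaced ion.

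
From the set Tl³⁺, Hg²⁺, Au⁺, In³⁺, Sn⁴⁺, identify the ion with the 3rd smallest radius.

Tl³⁺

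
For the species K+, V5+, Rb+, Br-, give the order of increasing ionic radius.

V5+ < K+ < Rb+ < Br-

Work out protons and electrons: V5+ has 18 e⁻ (Z=23), K+ has 18 e⁻ (Z=19), Rb+ has 36 e⁻ (Z=37), Br- has 36 e⁻ (Z=35). V5+ < K+ (isoelectronic, higher Z=23 is smaller); K+ < Rb+ (same group, period 4 vs 5); Rb+ < Br- (both 36 e⁻, Z=37>35).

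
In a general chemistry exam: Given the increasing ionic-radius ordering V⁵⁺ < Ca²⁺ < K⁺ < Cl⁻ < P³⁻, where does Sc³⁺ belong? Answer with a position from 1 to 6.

Isoelectronic series (18 e⁻ each). Size is set by nuclear charge: more protons means a smaller ion. V⁵⁺ (Z=23), Sc³⁺ (Z=21), Ca²⁺ (Z=20), K⁺ (Z=19), Cl⁻ (Z=17), P³⁻ (Z=15).
The complete sequence is V⁵⁺ < Sc³⁺ < Ca²⁺ < K⁺ < Cl⁻ < P³⁻. Sc³⁺ sits at position 2.

2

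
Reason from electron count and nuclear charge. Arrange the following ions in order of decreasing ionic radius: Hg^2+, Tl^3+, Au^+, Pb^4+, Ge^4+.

Au^+ > Hg^2+ > Tl^3+ > Pb^4+ > Ge^4+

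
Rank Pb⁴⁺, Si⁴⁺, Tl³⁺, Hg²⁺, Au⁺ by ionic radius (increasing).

Si⁴⁺ < Pb⁴⁺ < Tl³⁺ < Hg²⁺ < Au⁺

Electron counts and nuclear charges: Si⁴⁺ (Z=14, 10 e⁻), Pb⁴⁺ (Z=82, 78 e⁻), Tl³⁺ (Z=81, 78 e⁻), Hg²⁺ (Z=80, 78 e⁻), Au⁺ (Z=79, 78 e⁻). Si⁴⁺ < Pb⁴⁺ (same group, 3 shells fewer); Pb⁴⁺ < Tl³⁺ (both 78 e⁻, Z=82>81); Tl³⁺ < Hg²⁺ (isoelectronic, higher Z=81 is smaller); Hg²⁺ < Au⁺ (isoelectronic, higher Z=80 is smaller).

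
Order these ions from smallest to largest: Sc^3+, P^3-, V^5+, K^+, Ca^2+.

V^5+ < Sc^3+ < Ca^2+ < K^+ < P^3-

Each ion has 18 electrons. The ranking follows nuclear charge in reverse — greater Z gives a smaller radius. V^5+ (Z=23), Sc^3+ (Z=21), Ca^2+ (Z=20), K^+ (Z=19), P^3- (Z=15).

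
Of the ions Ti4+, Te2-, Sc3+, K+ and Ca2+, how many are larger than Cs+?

Work out protons and electrons: Ti4+ has 18 e⁻ (Z=22), Sc3+ has 18 e⁻ (Z=21), Ca2+ has 18 e⁻ (Z=20), K+ has 18 e⁻ (Z=19), Cs+ has 54 e⁻ (Z=55), Te2- has 54 e⁻ (Z=52). Ti4+ < Sc3+ (isoelectronic, higher Z=22 is smaller); Sc3+ < Ca2+ (isoelectronic, higher Z=21 is smaller); Ca2+ < K+ (both 18 e⁻, Z=20>19); K+ < Cs+ (same group, period 4 vs 6); Cs+ < Te2- (isoelectronic, higher Z=55 is smaller).
Overall: Ti4+ < Sc3+ < Ca2+ < K+ < Cs+ < Te2-. Cs+ has 4 below it and 1 above. That's 1.

1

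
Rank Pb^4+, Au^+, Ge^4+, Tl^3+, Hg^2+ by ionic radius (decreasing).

Electron counts and nuclear charges: Ge^4+: 28 e⁻, Z=32, Pb^4+: 78 e⁻, Z=82, Tl^3+: 78 e⁻, Z=81, Hg^2+: 78 e⁻, Z=80, Au^+: 78 e⁻, Z=79. Ge^4+ < Pb^4+ (same group, 2 shells fewer); Pb^4+ < Tl^3+ (both 78 e⁻, Z=82>81); Tl^3+ < Hg^2+ (both 78 e⁻, Z=81>80); Hg^2+ < Au^+ (both 78 e⁻, Z=80>79).

Au^+ > Hg^2+ > Tl^3+ > Pb^4+ > Ge^4+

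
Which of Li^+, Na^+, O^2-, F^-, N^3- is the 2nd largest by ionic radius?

O^2-

Work out protons and electrons: Li^+ (Z=3, 2 e⁻), Na^+ (Z=11, 10 e⁻), F^- (Z=9, 10 e⁻), O^2- (Z=8, 10 e⁻), N^3- (Z=7, 10 e⁻). Li^+ < Na^+ (same group, 1 shell fewer); Na^+ < F^- (isoelectronic, higher Z=11 is smaller); F^- < O^2- (isoelectronic, higher Z=9 is smaller); O^2- < N^3- (isoelectronic, higher Z=8 is smaller).
Ordering: Li^+ < Na^+ < F^- < O^2- < N^3-. The 2nd largest is O^2-.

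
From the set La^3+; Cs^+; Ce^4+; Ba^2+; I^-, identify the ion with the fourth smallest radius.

Cs^+

These species are isoelectronic with 54 electrons. The only difference is the number of protons: Ce^4+ (Z=58), La^3+ (Z=57), Ba^2+ (Z=56), Cs^+ (Z=55), I^- (Z=53). The strongest nuclear pull (Ce^4+) gives the smallest ion.
Ordering: Ce^4+ < La^3+ < Ba^2+ < Cs^+ < I^-. The fourth smallest is Cs^+.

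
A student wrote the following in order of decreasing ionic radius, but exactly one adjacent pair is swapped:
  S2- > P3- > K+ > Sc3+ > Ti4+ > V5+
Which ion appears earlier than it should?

S2-

The pair S2-, P3- is the wrong way round — both have 18 electrons but Z(S)=16 > Z(P)=15, so S2- should be the smaller of the two. All other adjacent pairs agree with periodic trends, so S2- is the misplaced ion.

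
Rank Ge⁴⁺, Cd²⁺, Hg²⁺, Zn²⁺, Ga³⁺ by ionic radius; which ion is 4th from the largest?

Tabulating Z and e⁻: Ge⁴⁺ has 28 e⁻ (Z=32), Ga³⁺ has 28 e⁻ (Z=31), Zn²⁺ has 28 e⁻ (Z=30), Cd²⁺ has 46 e⁻ (Z=48), Hg²⁺ has 78 e⁻ (Z=80). Ge⁴⁺ < Ga³⁺ (both 28 e⁻, Z=32>31); Ga³⁺ < Zn²⁺ (isoelectronic, higher Z=31 is smaller); Zn²⁺ < Cd²⁺ (same group, 1 shell fewer); Cd²⁺ < Hg²⁺ (same group, period 5 vs 6).
That gives Ge⁴⁺ < Ga³⁺ < Zn²⁺ < Cd²⁺ < Hg²⁺. From the largest end, number 4 is Ga³⁺.

Ga³⁺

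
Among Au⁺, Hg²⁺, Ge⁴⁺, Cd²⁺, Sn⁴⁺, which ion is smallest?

Ge⁴⁺

Electron counts and nuclear charges: Ge⁴⁺ (Z=32, 28 e⁻), Sn⁴⁺ (Z=50, 46 e⁻), Cd²⁺ (Z=48, 46 e⁻), Hg²⁺ (Z=80, 78 e⁻), Au⁺ (Z=79, 78 e⁻). Ge⁴⁺ < Sn⁴⁺ (same group, period 4 vs 5); Sn⁴⁺ < Cd²⁺ (both 46 e⁻, Z=50>48); Cd²⁺ < Hg²⁺ (same group, period 5 vs 6); Hg²⁺ < Au⁺ (isoelectronic, higher Z=80 is smaller).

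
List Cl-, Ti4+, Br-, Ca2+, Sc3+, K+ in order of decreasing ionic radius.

Work out protons and electrons: Ti4+: 18 e⁻, Z=22, Sc3+: 18 e⁻, Z=21, Ca2+: 18 e⁻, Z=20, K+: 18 e⁻, Z=19, Cl-: 18 e⁻, Z=17, Br-: 36 e⁻, Z=35. Ti4+ < Sc3+ (isoelectronic, higher Z=22 is smaller); Sc3+ < Ca2+ (isoelectronic, higher Z=21 is smaller); Ca2+ < K+ (isoelectronic, higher Z=20 is smaller); K+ < Cl- (isoelectronic, higher Z=19 is smaller); Cl- < Br- (same group, 1 shell fewer).

Br- > Cl- > K+ > Ca2+ > Sc3+ > Ti4+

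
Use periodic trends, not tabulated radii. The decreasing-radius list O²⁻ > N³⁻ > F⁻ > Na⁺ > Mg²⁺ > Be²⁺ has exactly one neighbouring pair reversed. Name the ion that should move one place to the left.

Compare adjacent ions: O²⁻ and N³⁻ share 10 electrons; the higher nuclear charge on O (Z=8) contracts it more, so O²⁻ < N³⁻ — yet in this decreasing list O²⁻ sits before N³⁻. Nothing else is reversed, so N³⁻ should move one place to the left.

N³⁻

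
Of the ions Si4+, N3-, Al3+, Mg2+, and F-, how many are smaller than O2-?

Isoelectronic series (10 e⁻ each). Size is set by nuclear charge: more protons means a smaller ion. Si4+ (Z=14), Al3+ (Z=13), Mg2+ (Z=12), F- (Z=9), O2- (Z=8), N3- (Z=7).
Overall: Si4+ < Al3+ < Mg2+ < F- < O2- < N3-. O2- has 4 below it and 1 above. So 4 are smaller.

4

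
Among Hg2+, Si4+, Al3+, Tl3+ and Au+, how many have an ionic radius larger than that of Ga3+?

3

Electron counts and nuclear charges: Si4+: 10 e⁻, Z=14, Al3+: 10 e⁻, Z=13, Ga3+: 28 e⁻, Z=31, Tl3+: 78 e⁻, Z=81, Hg2+: 78 e⁻, Z=80, Au+: 78 e⁻, Z=79. Si4+ < Al3+ (isoelectronic, higher Z=14 is smaller); Al3+ < Ga3+ (same group, period 3 vs 4); Ga3+ < Tl3+ (same group, 2 shells fewer); Tl3+ < Hg2+ (isoelectronic, higher Z=81 is smaller); Hg2+ < Au+ (both 78 e⁻, Z=80>79).
Placing each against Ga3+: smaller — Si4+, Al3+; larger — Tl3+, Hg2+, Au+. Count: 3.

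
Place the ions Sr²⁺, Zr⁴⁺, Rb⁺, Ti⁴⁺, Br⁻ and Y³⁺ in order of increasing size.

Ti⁴⁺ < Zr⁴⁺ < Y³⁺ < Sr²⁺ < Rb⁺ < Br⁻

First list Z and electron count for each: Ti⁴⁺: 18 e⁻, Z=22, Zr⁴⁺: 36 e⁻, Z=40, Y³⁺: 36 e⁻, Z=39, Sr²⁺: 36 e⁻, Z=38, Rb⁺: 36 e⁻, Z=37, Br⁻: 36 e⁻, Z=35. Ti⁴⁺ < Zr⁴⁺ (same group, 1 shell fewer); Zr⁴⁺ < Y³⁺ (isoelectronic, higher Z=40 is smaller); Y³⁺ < Sr²⁺ (isoelectronic, higher Z=39 is smaller); Sr²⁺ < Rb⁺ (both 36 e⁻, Z=38>37); Rb⁺ < Br⁻ (both 36 e⁻, Z=37>35).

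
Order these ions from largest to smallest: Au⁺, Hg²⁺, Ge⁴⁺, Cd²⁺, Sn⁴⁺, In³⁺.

Au⁺ > Hg²⁺ > Cd²⁺ > In³⁺ > Sn⁴⁺ > Ge⁴⁺

First list Z and electron count for each: Ge⁴⁺ has 28 e⁻ (Z=32), Sn⁴⁺ has 46 e⁻ (Z=50), In³⁺ has 46 e⁻ (Z=49), Cd²⁺ has 46 e⁻ (Z=48), Hg²⁺ has 78 e⁻ (Z=80), Au⁺ has 78 e⁻ (Z=79). Ge⁴⁺ < Sn⁴⁺ (same group, period 4 vs 5); Sn⁴⁺ < In³⁺ (isoelectronic, higher Z=50 is smaller); In³⁺ < Cd²⁺ (isoelectronic, higher Z=49 is smaller); Cd²⁺ < Hg²⁺ (same group, period 5 vs 6); Hg²⁺ < Au⁺ (both 78 e⁻, Z=80>79).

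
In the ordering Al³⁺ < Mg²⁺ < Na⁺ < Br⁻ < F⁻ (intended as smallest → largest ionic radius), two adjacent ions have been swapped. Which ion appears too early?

Br⁻

Check each adjacent pair. Br⁻ and F⁻ are reversed: same group and charge — period 2 sits above period 4, so F⁻ is smaller. No other neighbouring pair contradicts the periodic trends, so Br⁻ is the ion listed too early.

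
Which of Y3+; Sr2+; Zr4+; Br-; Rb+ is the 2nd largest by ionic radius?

Rb+

These species are isoelectronic with 36 electrons. The only difference is the number of protons: Zr4+ (Z=40), Y3+ (Z=39), Sr2+ (Z=38), Rb+ (Z=37), Br- (Z=35). The strongest nuclear pull (Zr4+) gives the smallest ion.
Ordering: Zr4+ < Y3+ < Sr2+ < Rb+ < Br-. The 2nd largest is Rb+.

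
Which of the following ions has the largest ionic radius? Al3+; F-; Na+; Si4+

All of these have 10 electrons (isoelectronic). With the same electron cloud, the ion with the most protons pulls it in tightest. Nuclear charges: Si4+ (Z=14), Al3+ (Z=13), Na+ (Z=11), F- (Z=9). Highest Z is smallest.

F-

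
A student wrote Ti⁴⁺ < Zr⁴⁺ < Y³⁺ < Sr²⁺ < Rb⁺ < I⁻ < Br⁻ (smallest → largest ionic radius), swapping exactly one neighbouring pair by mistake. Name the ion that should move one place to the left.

Compare adjacent ions: Br⁻ and I⁻ are in one column with the same charge; the lighter period-4 ion has one fewer shell and is smaller — yet in this increasing list I⁻ sits before Br⁻. Nothing else is reversed, so Br⁻ should move one place to the left.

Br⁻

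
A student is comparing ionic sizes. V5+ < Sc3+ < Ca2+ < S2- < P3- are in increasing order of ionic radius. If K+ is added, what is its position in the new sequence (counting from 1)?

4

These species are isoelectronic with 18 electrons. The only difference is the number of protons: V5+ (Z=23), Sc3+ (Z=21), Ca2+ (Z=20), K+ (Z=19), S2- (Z=16), P3- (Z=15). The strongest nuclear pull (V5+) gives the smallest ion.
The complete sequence is V5+ < Sc3+ < Ca2+ < K+ < S2- < P3-. K+ sits at position 4.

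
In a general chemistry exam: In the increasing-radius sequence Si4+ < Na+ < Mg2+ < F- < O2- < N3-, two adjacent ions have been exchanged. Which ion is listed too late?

The pair Na+, Mg2+ is the wrong way round — both have 10 electrons but Z(Mg)=12 > Z(Na)=11, so Mg2+ should be the smaller of the two. All other adjacent pairs agree with periodic trends, so Mg2+ is the misplaced ion.

Mg2+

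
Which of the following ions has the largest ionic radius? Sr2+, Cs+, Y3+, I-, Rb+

First list Z and electron count for each: Y3+: 36 e⁻, Z=39, Sr2+: 36 e⁻, Z=38, Rb+: 36 e⁻, Z=37, Cs+: 54 e⁻, Z=55, I-: 54 e⁻, Z=53. Y3+ < Sr2+ (isoelectronic, higher Z=39 is smaller); Sr2+ < Rb+ (both 36 e⁻, Z=38>37); Rb+ < Cs+ (same group, period 5 vs 6); Cs+ < I- (both 54 e⁻, Z=55>53).

I-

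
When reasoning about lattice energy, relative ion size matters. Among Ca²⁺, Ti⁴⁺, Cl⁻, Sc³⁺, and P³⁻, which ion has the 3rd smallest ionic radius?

Ca²⁺

Each ion has 18 electrons. The ranking follows nuclear charge in reverse — greater Z gives a smaller radius. Ti⁴⁺ (Z=22), Sc³⁺ (Z=21), Ca²⁺ (Z=20), Cl⁻ (Z=17), P³⁻ (Z=15).
That gives Ti⁴⁺ < Sc³⁺ < Ca²⁺ < Cl⁻ < P³⁻. From the smallest end, number 3 is Ca²⁺.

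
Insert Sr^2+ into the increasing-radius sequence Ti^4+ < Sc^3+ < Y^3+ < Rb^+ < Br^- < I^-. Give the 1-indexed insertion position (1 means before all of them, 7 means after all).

4

Tabulating Z and e⁻: Ti^4+: 18 e⁻, Z=22, Sc^3+: 18 e⁻, Z=21, Y^3+: 36 e⁻, Z=39, Sr^2+: 36 e⁻, Z=38, Rb^+: 36 e⁻, Z=37, Br^-: 36 e⁻, Z=35, I^-: 54 e⁻, Z=53. Ti^4+ < Sc^3+ (both 18 e⁻, Z=22>21); Sc^3+ < Y^3+ (same group, 1 shell fewer); Y^3+ < Sr^2+ (both 36 e⁻, Z=39>38); Sr^2+ < Rb^+ (both 36 e⁻, Z=38>37); Rb^+ < Br^- (isoelectronic, higher Z=37 is smaller); Br^- < I^- (same group, 1 shell fewer).
With Sr^2+ included the full order is Ti^4+ < Sc^3+ < Y^3+ < Sr^2+ < Rb^+ < Br^- < I^-, so it takes position 4.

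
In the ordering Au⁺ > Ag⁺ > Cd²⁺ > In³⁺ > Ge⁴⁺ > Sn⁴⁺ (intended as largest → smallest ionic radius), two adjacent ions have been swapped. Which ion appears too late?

Sn⁴⁺

Scanning neighbour by neighbour, only Ge⁴⁺/Sn⁴⁺ violates a trend: both in group 14 with the same charge; Ge⁴⁺ (period 4) has the smaller radius. That makes Sn⁴⁺ the one sitting a position late relative to where it belongs.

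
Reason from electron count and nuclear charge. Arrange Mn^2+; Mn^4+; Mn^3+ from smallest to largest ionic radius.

Mn^4+ < Mn^3+ < Mn^2+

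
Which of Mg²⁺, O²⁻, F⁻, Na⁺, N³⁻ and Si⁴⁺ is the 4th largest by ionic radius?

Isoelectronic series (10 e⁻ each). Size is set by nuclear charge: more protons means a smaller ion. Si⁴⁺ (Z=14), Mg²⁺ (Z=12), Na⁺ (Z=11), F⁻ (Z=9), O²⁻ (Z=8), N³⁻ (Z=7).
Full ascending order: Si⁴⁺ < Mg²⁺ < Na⁺ < F⁻ < O²⁻ < N³⁻. Counting from the largest, position 4 is Na⁺.

Na⁺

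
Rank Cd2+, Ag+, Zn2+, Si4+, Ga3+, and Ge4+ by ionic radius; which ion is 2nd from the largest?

Cd2+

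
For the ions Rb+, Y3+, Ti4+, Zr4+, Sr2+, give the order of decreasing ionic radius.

First list Z and electron count for each: Ti4+: 18 e⁻, Z=22, Zr4+: 36 e⁻, Z=40, Y3+: 36 e⁻, Z=39, Sr2+: 36 e⁻, Z=38, Rb+: 36 e⁻, Z=37. Ti4+ < Zr4+ (same group, 1 shell fewer); Zr4+ < Y3+ (isoelectronic, higher Z=40 is smaller); Y3+ < Sr2+ (isoelectronic, higher Z=39 is smaller); Sr2+ < Rb+ (both 36 e⁻, Z=38>37).

Rb+ > Sr2+ > Y3+ > Zr4+ > Ti4+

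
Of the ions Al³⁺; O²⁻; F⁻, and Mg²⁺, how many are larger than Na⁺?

2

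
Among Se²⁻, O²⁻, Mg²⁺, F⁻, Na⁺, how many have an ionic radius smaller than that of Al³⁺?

0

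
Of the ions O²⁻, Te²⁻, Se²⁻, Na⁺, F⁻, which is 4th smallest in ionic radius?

Se²⁻

Work out protons and electrons: Na⁺ has 10 e⁻ (Z=11), F⁻ has 10 e⁻ (Z=9), O²⁻ has 10 e⁻ (Z=8), Se²⁻ has 36 e⁻ (Z=34), Te²⁻ has 54 e⁻ (Z=52). Na⁺ < F⁻ (both 10 e⁻, Z=11>9); F⁻ < O²⁻ (both 10 e⁻, Z=9>8); O²⁻ < Se²⁻ (same group, 2 shells fewer); Se²⁻ < Te²⁻ (same group, period 4 vs 5).
Full ascending order: Na⁺ < F⁻ < O²⁻ < Se²⁻ < Te²⁻. Counting from the smallest, position 4 is Se²⁻.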